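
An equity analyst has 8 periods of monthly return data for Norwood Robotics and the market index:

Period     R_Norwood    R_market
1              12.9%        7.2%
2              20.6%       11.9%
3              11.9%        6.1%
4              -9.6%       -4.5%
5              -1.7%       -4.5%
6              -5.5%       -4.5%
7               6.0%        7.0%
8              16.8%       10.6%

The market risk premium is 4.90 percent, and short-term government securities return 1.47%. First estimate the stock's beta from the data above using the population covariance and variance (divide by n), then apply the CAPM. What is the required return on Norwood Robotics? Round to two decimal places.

Mean R_i = (12.9 + 20.6 + 11.9 − 9.6 − 1.7 − 5.5 + 6.0 + 16.8) / 8 = 6.4250%
Mean R_m = (7.2 + 11.9 + 6.1 − 4.5 − 4.5 − 4.5 + 7.0 + 10.6) / 8 = 3.6625%
Σ(R_i − R̄_i)(R_m − R̄_m) = 518.0375  ⇒  Cov = 518.0375 / 8 = 64.7547
Σ(R_m − R̄_m)² = 345.4588  ⇒  Var(R_m) = 345.4588 / 8 = 43.1824
β = Cov / Var(R_m) = 64.7547 / 43.1824 = 1.4996
E(R) = R_f + β × MRP = 1.47% + 1.4996 × 4.90% = 8.82%

8.82%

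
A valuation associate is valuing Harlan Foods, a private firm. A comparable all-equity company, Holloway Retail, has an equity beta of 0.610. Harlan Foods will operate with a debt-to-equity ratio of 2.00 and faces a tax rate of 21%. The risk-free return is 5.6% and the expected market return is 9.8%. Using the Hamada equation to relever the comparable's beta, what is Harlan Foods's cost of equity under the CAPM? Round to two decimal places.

β_L = β_U × [1 + (1 − t)(D/E)] = 0.610 × [1 + (1 − 0.21) × 2.00]
    = 0.610 × [1 + 0.79 × 2.00] = 0.610 × 2.5800 = 1.5738
MRP = 9.8% − 5.6% = 4.20%
E(R) = R_f + β_L × MRP = 5.6% + 1.5738 × 4.2% = 12.21%

12.21%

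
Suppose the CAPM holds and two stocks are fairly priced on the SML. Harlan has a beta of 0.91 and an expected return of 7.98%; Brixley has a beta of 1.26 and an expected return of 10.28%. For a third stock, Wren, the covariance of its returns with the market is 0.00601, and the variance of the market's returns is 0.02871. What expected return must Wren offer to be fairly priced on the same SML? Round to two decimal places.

MRP = (10.28% − 7.98%) / (1.26 − 0.91) = 6.5714%
R_f = 7.98% − 0.91 × 6.5714% = 2.0000%
β_Wren = Cov / Var(R_m) = 0.00601 / 0.02871 = 0.2093
E(R_Wren) = R_f + β × MRP = 2.0000% + 0.2093 × 6.5714% = 3.38%

3.38%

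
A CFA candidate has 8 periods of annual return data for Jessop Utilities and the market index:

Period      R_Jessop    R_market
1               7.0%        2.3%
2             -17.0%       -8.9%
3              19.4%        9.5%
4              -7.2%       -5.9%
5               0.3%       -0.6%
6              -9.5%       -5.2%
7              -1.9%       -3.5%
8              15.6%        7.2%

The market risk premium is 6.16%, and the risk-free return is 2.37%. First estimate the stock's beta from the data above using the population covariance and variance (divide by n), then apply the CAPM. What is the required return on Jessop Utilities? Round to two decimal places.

Mean R_i = (7.0 − 17.0 + 19.4 − 7.2 + 0.3 − 9.5 − 1.9 + 15.6) / 8 = 0.8375%
Mean R_m = (2.3 − 8.9 + 9.5 − 5.9 − 0.6 − 5.2 − 3.5 + 7.2) / 8 = -0.6375%
Σ(R_i − R̄_i)(R_m − R̄_m) = 566.6413  ⇒  Cov = 566.6413 / 8 = 70.8302
Σ(R_m − R̄_m)² = 297.7988  ⇒  Var(R_m) = 297.7988 / 8 = 37.2249
β = Cov / Var(R_m) = 70.8302 / 37.2249 = 1.9028
E(R) = R_f + β × MRP = 2.37% + 1.9028 × 6.16% = 14.09%

14.09%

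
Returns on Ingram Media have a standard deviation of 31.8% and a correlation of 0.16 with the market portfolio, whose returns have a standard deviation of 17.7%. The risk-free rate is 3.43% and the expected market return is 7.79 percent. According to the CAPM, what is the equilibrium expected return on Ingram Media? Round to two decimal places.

β = ρ × σ_i / σ_m = 0.16 × 31.8% / 17.7% = 0.2875
MRP = 7.79% − 3.43% = 4.36%
E(R) = 3.43% + 0.2875 × 4.36% = 4.68%

4.68%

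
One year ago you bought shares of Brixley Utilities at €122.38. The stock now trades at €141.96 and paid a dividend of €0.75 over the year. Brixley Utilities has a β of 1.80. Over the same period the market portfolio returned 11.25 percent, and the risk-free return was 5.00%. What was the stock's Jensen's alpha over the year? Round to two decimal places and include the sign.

Realised HPR = (P1 + D1 − P0) / P0 = (141.96 + 0.75 − 122.38) / 122.38 = 20.33 / 122.38 = 16.6122%
MRP = 11.25% − 5.00% = 6.25%
CAPM required = R_f + β·MRP = 5.00% + 1.80 × 6.25% = 16.2500%
α = realised − required = 16.6122% − 16.2500% = +0.36%

+0.36%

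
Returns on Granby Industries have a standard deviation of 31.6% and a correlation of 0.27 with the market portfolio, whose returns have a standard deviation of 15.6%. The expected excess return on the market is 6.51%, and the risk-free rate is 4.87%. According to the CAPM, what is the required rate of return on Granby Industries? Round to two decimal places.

8.43%

β = ρ × σ_i / σ_m = 0.27 × 31.6% / 15.6% = 0.5469
E(R) = 4.87% + 0.5469 × 6.51% = 8.43%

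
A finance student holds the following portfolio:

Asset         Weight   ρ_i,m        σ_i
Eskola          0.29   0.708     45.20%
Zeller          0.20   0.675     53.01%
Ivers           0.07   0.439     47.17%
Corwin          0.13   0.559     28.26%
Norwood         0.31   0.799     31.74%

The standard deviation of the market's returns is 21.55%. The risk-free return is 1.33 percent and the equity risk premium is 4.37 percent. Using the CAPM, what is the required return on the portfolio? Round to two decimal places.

6.97%

β_Eskola = 0.708 × 45.20% / 21.55% = 1.4850
β_Zeller = 0.675 × 53.01% / 21.55% = 1.6604
β_Ivers = 0.439 × 47.17% / 21.55% = 0.9609
β_Corwin = 0.559 × 28.26% / 21.55% = 0.7331
β_Norwood = 0.799 × 31.74% / 21.55% = 1.1768
β_P = Σ w_i β_i = 0.29×1.4850 + 0.20×1.6604 + 0.07×0.9609 + 0.13×0.7331 + 0.31×1.1768 = 1.2901
E(R_P) = R_f + β_P × MRP = 1.33% + 1.2901 × 4.37% = 6.97%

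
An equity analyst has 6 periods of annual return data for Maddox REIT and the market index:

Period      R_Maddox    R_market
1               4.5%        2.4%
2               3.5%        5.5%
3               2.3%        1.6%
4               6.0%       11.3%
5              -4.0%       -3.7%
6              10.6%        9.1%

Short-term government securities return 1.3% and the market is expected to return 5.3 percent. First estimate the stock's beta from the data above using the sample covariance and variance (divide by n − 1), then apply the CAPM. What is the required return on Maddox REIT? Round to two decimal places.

4.34%

Mean R_i = (4.5 + 3.5 + 2.3 + 6.0 − 4.0 + 10.6) / 6 = 3.8167%
Mean R_m = (2.4 + 5.5 + 1.6 + 11.3 − 3.7 + 9.1) / 6 = 4.3667%
Σ(R_i − R̄_i)(R_m − R̄_m) = 112.7933  ⇒  Cov = 112.7933 / 5 = 22.5587
Σ(R_m − R̄_m)² = 148.3533  ⇒  Var(R_m) = 148.3533 / 5 = 29.6707
β = Cov / Var(R_m) = 22.5587 / 29.6707 = 0.7603
MRP = 5.3% − 1.3% = 4.00%
E(R) = R_f + β × MRP = 1.3% + 0.7603 × 4.0% = 4.34%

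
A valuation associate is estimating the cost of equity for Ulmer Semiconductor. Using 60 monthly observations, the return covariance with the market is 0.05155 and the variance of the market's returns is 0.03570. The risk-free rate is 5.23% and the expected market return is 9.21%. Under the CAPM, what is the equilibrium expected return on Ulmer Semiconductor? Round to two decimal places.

10.98%

β = Cov(R_i, R_m) / Var(R_m) = 0.05155 / 0.03570 = 1.4440
MRP = 9.21% − 5.23% = 3.98%
E(R) = R_f + β × MRP = 5.23% + 1.4440 × 3.98% = 10.98%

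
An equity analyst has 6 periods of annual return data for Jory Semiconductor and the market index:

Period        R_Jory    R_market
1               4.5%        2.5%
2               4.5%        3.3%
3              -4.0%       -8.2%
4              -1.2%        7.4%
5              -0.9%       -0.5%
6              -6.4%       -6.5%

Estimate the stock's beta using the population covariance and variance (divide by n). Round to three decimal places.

0.502

Mean R_i = (4.5 + 4.5 − 4.0 − 1.2 − 0.9 − 6.4) / 6 = -0.5833%
Mean R_m = (2.5 + 3.3 − 8.2 + 7.4 − 0.5 − 6.5) / 6 = -0.3333%
Σ(R_i − R̄_i)(R_m − R̄_m) = 90.9033  ⇒  Cov = 90.9033 / 6 = 15.1506
Σ(R_m − R̄_m)² = 180.9733  ⇒  Var(R_m) = 180.9733 / 6 = 30.1622
β = Cov / Var(R_m) = 15.1506 / 30.1622 = 0.5023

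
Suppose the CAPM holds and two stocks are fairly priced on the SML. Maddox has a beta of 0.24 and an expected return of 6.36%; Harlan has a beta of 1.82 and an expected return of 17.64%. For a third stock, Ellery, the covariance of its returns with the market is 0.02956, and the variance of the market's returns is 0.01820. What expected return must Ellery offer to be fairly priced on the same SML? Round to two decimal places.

MRP = (17.64% − 6.36%) / (1.82 − 0.24) = 7.1392%
R_f = 6.36% − 0.24 × 7.1392% = 4.6466%
β_Ellery = Cov / Var(R_m) = 0.02956 / 0.01820 = 1.6242
E(R_Ellery) = R_f + β × MRP = 4.6466% + 1.6242 × 7.1392% = 16.24%

16.24%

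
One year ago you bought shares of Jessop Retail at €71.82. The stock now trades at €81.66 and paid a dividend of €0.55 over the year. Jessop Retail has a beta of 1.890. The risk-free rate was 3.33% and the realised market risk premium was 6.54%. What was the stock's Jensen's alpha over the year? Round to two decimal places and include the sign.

Realised HPR = (P1 + D1 − P0) / P0 = (81.66 + 0.55 − 71.82) / 71.82 = 10.39 / 71.82 = 14.4667%
CAPM required = R_f + β·MRP = 3.33% + 1.890 × 6.54% = 15.69060%
α = realised − required = 14.4667% − 15.69060% = -1.22%

-1.22%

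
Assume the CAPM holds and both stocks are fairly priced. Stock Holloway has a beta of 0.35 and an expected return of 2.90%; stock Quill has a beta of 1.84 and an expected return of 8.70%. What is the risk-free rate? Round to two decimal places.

Both satisfy E(R) = R_f + β·MRP, so the slope of the SML is
MRP = (8.70% − 2.90%) / (1.84 − 0.35) = 5.80% / 1.49 = 3.8926%
R_f = E(R_Holloway) − β_Holloway·MRP = 2.90% − 0.35 × 3.8926% = 1.5376%

1.54%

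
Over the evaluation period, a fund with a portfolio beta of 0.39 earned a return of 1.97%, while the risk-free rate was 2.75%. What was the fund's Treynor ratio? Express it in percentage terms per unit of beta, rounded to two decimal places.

Treynor = (R_P − R_f) / β_P = (1.97% − 2.75%) / 0.3900 = -0.78% / 0.3900 = -2.00%

-2.00%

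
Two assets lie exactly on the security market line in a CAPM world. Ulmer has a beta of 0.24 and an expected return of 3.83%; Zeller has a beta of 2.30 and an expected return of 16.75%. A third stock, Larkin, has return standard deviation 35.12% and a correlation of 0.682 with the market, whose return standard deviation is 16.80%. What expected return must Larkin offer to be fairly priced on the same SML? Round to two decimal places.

MRP = (16.75% − 3.83%) / (2.30 − 0.24) = 6.2718%
R_f = 3.83% − 0.24 × 6.2718% = 2.3248%
β_Larkin = ρ·σ_i/σ_m = 0.682 × 35.12 / 16.80 = 1.4257
E(R_Larkin) = R_f + β × MRP = 2.3248% + 1.4257 × 6.2718% = 11.27%

11.27%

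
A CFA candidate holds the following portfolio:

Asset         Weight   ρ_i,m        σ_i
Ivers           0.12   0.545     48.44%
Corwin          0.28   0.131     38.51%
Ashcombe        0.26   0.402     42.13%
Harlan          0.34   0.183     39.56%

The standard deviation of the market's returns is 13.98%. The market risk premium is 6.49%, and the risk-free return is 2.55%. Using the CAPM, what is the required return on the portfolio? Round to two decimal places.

7.86%

β_Ivers = 0.545 × 48.44% / 13.98% = 1.8884
β_Corwin = 0.131 × 38.51% / 13.98% = 0.3609
β_Ashcombe = 0.402 × 42.13% / 13.98% = 1.2115
β_Harlan = 0.183 × 39.56% / 13.98% = 0.5178
β_P = Σ w_i β_i = 0.12×1.8884 + 0.28×0.3609 + 0.26×1.2115 + 0.34×0.5178 = 0.8187
E(R_P) = R_f + β_P × MRP = 2.55% + 0.8187 × 6.49% = 7.86%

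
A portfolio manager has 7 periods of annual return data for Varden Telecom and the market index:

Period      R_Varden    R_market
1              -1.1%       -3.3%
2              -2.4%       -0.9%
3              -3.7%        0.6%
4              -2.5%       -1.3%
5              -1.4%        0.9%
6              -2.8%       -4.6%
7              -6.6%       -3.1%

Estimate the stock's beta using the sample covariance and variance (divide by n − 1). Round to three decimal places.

Mean R_i = (-1.1 − 2.4 − 3.7 − 2.5 − 1.4 − 2.8 − 6.6) / 7 = -2.9286%
Mean R_m = (-3.3 − 0.9 + 0.6 − 1.3 + 0.9 − 4.6 − 3.1) / 7 = -1.6714%
Σ(R_i − R̄_i)(R_m − R̄_m) = 4.6357  ⇒  Cov = 4.6357 / 6 = 0.7726
Σ(R_m − R̄_m)² = 25.7743  ⇒  Var(R_m) = 25.7743 / 6 = 4.2957
β = Cov / Var(R_m) = 0.7726 / 4.2957 = 0.1799

0.180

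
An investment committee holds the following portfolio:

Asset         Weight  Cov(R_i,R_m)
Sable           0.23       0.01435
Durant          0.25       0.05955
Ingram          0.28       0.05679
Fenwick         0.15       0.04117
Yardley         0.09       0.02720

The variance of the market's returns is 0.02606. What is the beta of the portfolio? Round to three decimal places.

β_Sable = 0.01435 / 0.02606 = 0.5507
β_Durant = 0.05955 / 0.02606 = 2.2851
β_Ingram = 0.05679 / 0.02606 = 2.1792
β_Fenwick = 0.04117 / 0.02606 = 1.5798
β_Yardley = 0.02720 / 0.02606 = 1.0437
β_P = Σ w_i β_i = 0.23×0.5507 + 0.25×2.2851 + 0.28×2.1792 + 0.15×1.5798 + 0.09×1.0437 = 1.6390

1.639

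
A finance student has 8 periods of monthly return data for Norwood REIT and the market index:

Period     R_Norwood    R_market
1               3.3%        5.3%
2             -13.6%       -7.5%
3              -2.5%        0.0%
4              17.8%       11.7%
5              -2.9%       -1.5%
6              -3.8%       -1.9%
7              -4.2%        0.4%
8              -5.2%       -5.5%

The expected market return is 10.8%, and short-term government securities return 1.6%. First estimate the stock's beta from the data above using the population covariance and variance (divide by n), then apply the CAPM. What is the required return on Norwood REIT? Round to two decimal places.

Mean R_i = (3.3 − 13.6 − 2.5 + 17.8 − 2.9 − 3.8 − 4.2 − 5.2) / 8 = -1.3875%
Mean R_m = (5.3 − 7.5 + 0.0 + 11.7 − 1.5 − 1.9 + 0.4 − 5.5) / 8 = 0.1250%
Σ(R_i − R̄_i)(R_m − R̄_m) = 367.6275  ⇒  Cov = 367.6275 / 8 = 45.9534
Σ(R_m − R̄_m)² = 257.3750  ⇒  Var(R_m) = 257.3750 / 8 = 32.1719
β = Cov / Var(R_m) = 45.9534 / 32.1719 = 1.4284
MRP = 10.8% − 1.6% = 9.20%
E(R) = R_f + β × MRP = 1.6% + 1.4284 × 9.2% = 14.74%

14.74%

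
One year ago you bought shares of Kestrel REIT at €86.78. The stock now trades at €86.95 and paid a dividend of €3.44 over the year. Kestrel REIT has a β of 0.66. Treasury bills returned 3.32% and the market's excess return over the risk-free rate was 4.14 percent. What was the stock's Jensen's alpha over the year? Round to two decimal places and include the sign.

Realised HPR = (P1 + D1 − P0) / P0 = (86.95 + 3.44 − 86.78) / 86.78 = 3.61 / 86.78 = 4.1599%
CAPM required = R_f + β·MRP = 3.32% + 0.66 × 4.14% = 6.0524%
α = realised − required = 4.1599% − 6.0524% = -1.89%

-1.89%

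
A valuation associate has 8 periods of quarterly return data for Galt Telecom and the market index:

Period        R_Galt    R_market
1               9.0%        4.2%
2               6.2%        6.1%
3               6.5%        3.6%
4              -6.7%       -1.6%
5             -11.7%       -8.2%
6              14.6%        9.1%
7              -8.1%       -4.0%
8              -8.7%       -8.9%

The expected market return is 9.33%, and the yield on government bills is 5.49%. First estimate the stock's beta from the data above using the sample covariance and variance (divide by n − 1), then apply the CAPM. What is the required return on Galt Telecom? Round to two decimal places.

10.94%

Mean R_i = (9.0 + 6.2 + 6.5 − 6.7 − 11.7 + 14.6 − 8.1 − 8.7) / 8 = 0.1375%
Mean R_m = (4.2 + 6.1 + 3.6 − 1.6 − 8.2 + 9.1 − 4.0 − 8.9) / 8 = 0.0375%
Σ(R_i − R̄_i)(R_m − R̄_m) = 448.3288  ⇒  Cov = 448.3288 / 7 = 64.0470
Σ(R_m − R̄_m)² = 315.6188  ⇒  Var(R_m) = 315.6188 / 7 = 45.0884
β = Cov / Var(R_m) = 64.0470 / 45.0884 = 1.4205
MRP = 9.33% − 5.49% = 3.84%
E(R) = R_f + β × MRP = 5.49% + 1.4205 × 3.84% = 10.94%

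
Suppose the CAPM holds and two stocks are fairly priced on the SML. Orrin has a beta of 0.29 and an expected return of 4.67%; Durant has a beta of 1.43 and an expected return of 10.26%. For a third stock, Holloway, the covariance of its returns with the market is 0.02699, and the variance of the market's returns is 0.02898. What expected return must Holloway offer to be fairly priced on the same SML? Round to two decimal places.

MRP = (10.26% − 4.67%) / (1.43 − 0.29) = 4.9035%
R_f = 4.67% − 0.29 × 4.9035% = 3.2480%
β_Holloway = Cov / Var(R_m) = 0.02699 / 0.02898 = 0.9313
E(R_Holloway) = R_f + β × MRP = 3.2480% + 0.9313 × 4.9035% = 7.81%

7.81%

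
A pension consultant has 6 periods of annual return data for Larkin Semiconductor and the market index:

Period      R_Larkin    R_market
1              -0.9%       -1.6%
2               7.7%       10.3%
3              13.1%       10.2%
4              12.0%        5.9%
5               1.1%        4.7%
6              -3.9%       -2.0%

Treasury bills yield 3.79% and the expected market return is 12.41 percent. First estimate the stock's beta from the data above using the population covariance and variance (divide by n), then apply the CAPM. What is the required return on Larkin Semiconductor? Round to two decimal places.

13.42%

Mean R_i = (-0.9 + 7.7 + 13.1 + 12.0 + 1.1 − 3.9) / 6 = 4.8500%
Mean R_m = (-1.6 + 10.3 + 10.2 + 5.9 + 4.7 − 2.0) / 6 = 4.5833%
Σ(R_i − R̄_i)(R_m − R̄_m) = 164.7650  ⇒  Cov = 164.7650 / 6 = 27.4608
Σ(R_m − R̄_m)² = 147.5483  ⇒  Var(R_m) = 147.5483 / 6 = 24.5914
β = Cov / Var(R_m) = 27.4608 / 24.5914 = 1.1167
MRP = 12.41% − 3.79% = 8.62%
E(R) = R_f + β × MRP = 3.79% + 1.1167 × 8.62% = 13.42%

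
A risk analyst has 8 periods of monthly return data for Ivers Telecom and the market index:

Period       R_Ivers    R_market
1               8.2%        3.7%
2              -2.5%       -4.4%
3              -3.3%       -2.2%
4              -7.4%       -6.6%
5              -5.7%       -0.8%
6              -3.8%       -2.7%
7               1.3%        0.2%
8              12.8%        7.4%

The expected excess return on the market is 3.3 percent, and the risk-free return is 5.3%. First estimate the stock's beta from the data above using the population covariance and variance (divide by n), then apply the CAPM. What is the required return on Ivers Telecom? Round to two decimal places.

10.16%

Mean R_i = (8.2 − 2.5 − 3.3 − 7.4 − 5.7 − 3.8 + 1.3 + 12.8) / 8 = -0.0500%
Mean R_m = (3.7 − 4.4 − 2.2 − 6.6 − 0.8 − 2.7 + 0.2 + 7.4) / 8 = -0.6750%
Σ(R_i − R̄_i)(R_m − R̄_m) = 206.9700  ⇒  Cov = 206.9700 / 8 = 25.8713
Σ(R_m − R̄_m)² = 140.5350  ⇒  Var(R_m) = 140.5350 / 8 = 17.5669
β = Cov / Var(R_m) = 25.8713 / 17.5669 = 1.4727
E(R) = R_f + β × MRP = 5.3% + 1.4727 × 3.3% = 10.16%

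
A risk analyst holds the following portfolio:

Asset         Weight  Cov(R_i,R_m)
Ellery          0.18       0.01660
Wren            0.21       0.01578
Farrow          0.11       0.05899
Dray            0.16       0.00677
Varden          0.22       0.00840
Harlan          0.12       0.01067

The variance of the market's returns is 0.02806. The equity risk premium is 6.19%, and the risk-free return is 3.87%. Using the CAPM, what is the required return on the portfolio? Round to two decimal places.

β_Ellery = 0.01660 / 0.02806 = 0.5916
β_Wren = 0.01578 / 0.02806 = 0.5624
β_Farrow = 0.05899 / 0.02806 = 2.1023
β_Dray = 0.00677 / 0.02806 = 0.2413
β_Varden = 0.00840 / 0.02806 = 0.2994
β_Harlan = 0.01067 / 0.02806 = 0.3803
β_P = Σ w_i β_i = 0.18×0.5916 + 0.21×0.5624 + 0.11×2.1023 + 0.16×0.2413 + 0.22×0.2994 + 0.12×0.3803 = 0.6060
E(R_P) = R_f + β_P × MRP = 3.87% + 0.6060 × 6.19% = 7.62%

7.62%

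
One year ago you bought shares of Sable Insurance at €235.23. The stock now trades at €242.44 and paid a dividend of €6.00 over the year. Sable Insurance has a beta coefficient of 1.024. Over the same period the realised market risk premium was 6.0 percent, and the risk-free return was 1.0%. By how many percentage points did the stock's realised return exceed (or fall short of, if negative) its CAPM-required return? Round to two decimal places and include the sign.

Realised HPR = (P1 + D1 − P0) / P0 = (242.44 + 6.00 − 235.23) / 235.23 = 13.21 / 235.23 = 5.6158%
CAPM required = R_f + β·MRP = 1.0% + 1.024 × 6.0% = 7.1440%
α = realised − required = 5.6158% − 7.1440% = -1.53%

-1.53%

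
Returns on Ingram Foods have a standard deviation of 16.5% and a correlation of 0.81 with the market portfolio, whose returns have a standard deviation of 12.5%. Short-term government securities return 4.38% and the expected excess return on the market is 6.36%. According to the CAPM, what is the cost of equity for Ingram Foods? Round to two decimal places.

β = ρ × σ_i / σ_m = 0.81 × 16.5% / 12.5% = 1.0692
E(R) = 4.38% + 1.0692 × 6.36% = 11.18%

11.18%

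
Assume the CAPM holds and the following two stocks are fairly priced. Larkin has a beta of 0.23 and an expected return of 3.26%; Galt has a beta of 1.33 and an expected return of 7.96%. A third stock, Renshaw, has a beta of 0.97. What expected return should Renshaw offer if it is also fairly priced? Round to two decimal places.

6.42%

MRP (SML slope) = (7.96% − 3.26%) / (1.33 − 0.23) = 4.70% / 1.10 = 4.2727%
R_f (intercept) = 3.26% − 0.23 × 4.2727% = 2.2773%
E(R_Renshaw) = R_f + β × MRP = 2.2773% + 0.97 × 4.2727% = 6.42%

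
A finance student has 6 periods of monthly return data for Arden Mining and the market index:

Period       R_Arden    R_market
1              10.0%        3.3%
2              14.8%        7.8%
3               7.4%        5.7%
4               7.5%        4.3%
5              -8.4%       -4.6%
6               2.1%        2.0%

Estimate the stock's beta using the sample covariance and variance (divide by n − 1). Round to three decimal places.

Mean R_i = (10.0 + 14.8 + 7.4 + 7.5 − 8.4 + 2.1) / 6 = 5.5667%
Mean R_m = (3.3 + 7.8 + 5.7 + 4.3 − 4.6 + 2.0) / 6 = 3.0833%
Σ(R_i − R̄_i)(R_m − R̄_m) = 162.7267  ⇒  Cov = 162.7267 / 5 = 32.5453
Σ(R_m − R̄_m)² = 90.8283  ⇒  Var(R_m) = 90.8283 / 5 = 18.1657
β = Cov / Var(R_m) = 32.5453 / 18.1657 = 1.7916

1.792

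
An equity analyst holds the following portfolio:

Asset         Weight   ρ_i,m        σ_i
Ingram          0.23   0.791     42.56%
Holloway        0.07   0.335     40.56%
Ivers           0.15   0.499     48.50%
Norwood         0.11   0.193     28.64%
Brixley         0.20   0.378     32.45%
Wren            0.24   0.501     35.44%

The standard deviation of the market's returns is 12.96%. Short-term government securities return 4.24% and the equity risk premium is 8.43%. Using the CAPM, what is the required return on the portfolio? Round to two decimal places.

17.02%

β_Ingram = 0.791 × 42.56% / 12.96% = 2.5976
β_Holloway = 0.335 × 40.56% / 12.96% = 1.0484
β_Ivers = 0.499 × 48.50% / 12.96% = 1.8674
β_Norwood = 0.193 × 28.64% / 12.96% = 0.4265
β_Brixley = 0.378 × 32.45% / 12.96% = 0.9465
β_Wren = 0.501 × 35.44% / 12.96% = 1.3700
β_P = Σ w_i β_i = 0.23×2.5976 + 0.07×1.0484 + 0.15×1.8674 + 0.11×0.4265 + 0.20×0.9465 + 0.24×1.3700 = 1.5160
E(R_P) = R_f + β_P × MRP = 4.24% + 1.5160 × 8.43% = 17.02%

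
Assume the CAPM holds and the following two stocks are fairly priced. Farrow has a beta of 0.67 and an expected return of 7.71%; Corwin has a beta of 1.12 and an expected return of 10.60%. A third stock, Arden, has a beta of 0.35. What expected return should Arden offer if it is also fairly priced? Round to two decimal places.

5.65%

MRP (SML slope) = (10.60% − 7.71%) / (1.12 − 0.67) = 2.89% / 0.45 = 6.4222%
R_f (intercept) = 7.71% − 0.67 × 6.4222% = 3.4071%
E(R_Arden) = R_f + β × MRP = 3.4071% + 0.35 × 6.4222% = 5.65%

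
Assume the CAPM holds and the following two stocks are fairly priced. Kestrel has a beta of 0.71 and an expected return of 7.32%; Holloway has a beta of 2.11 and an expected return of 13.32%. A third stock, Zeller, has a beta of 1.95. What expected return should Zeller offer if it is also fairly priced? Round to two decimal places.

12.63%

MRP (SML slope) = (13.32% − 7.32%) / (2.11 − 0.71) = 6.00% / 1.40 = 4.2857%
R_f (intercept) = 7.32% − 0.71 × 4.2857% = 4.2772%
E(R_Zeller) = R_f + β × MRP = 4.2772% + 1.95 × 4.2857% = 12.63%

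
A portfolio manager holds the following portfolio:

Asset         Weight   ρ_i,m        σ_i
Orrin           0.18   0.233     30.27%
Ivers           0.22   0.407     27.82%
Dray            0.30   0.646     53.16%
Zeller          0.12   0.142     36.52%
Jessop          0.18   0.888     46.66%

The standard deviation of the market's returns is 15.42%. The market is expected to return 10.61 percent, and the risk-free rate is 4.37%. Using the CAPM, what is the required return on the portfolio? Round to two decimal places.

13.33%

β_Orrin = 0.233 × 30.27% / 15.42% = 0.4574
β_Ivers = 0.407 × 27.82% / 15.42% = 0.7343
β_Dray = 0.646 × 53.16% / 15.42% = 2.2271
β_Zeller = 0.142 × 36.52% / 15.42% = 0.3363
β_Jessop = 0.888 × 46.66% / 15.42% = 2.6870
β_P = Σ w_i β_i = 0.18×0.4574 + 0.22×0.7343 + 0.30×2.2271 + 0.12×0.3363 + 0.18×2.6870 = 1.4360
MRP = 10.61% − 4.37% = 6.24%
E(R_P) = R_f + β_P × MRP = 4.37% + 1.4360 × 6.24% = 13.33%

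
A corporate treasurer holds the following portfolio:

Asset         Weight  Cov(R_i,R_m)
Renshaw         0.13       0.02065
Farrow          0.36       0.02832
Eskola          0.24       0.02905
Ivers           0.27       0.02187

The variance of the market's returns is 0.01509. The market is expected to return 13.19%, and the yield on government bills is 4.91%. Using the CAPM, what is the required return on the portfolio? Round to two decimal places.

β_Renshaw = 0.02065 / 0.01509 = 1.3685
β_Farrow = 0.02832 / 0.01509 = 1.8767
β_Eskola = 0.02905 / 0.01509 = 1.9251
β_Ivers = 0.02187 / 0.01509 = 1.4493
β_P = Σ w_i β_i = 0.13×1.3685 + 0.36×1.8767 + 0.24×1.9251 + 0.27×1.4493 = 1.7069
MRP = 13.19% − 4.91% = 8.28%
E(R_P) = R_f + β_P × MRP = 4.91% + 1.7069 × 8.28% = 19.04%

19.04%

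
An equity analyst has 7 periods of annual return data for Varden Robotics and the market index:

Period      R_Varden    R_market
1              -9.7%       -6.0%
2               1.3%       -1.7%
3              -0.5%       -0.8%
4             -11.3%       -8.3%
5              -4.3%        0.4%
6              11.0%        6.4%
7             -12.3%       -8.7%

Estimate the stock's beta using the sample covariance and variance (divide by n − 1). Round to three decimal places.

1.466

Mean R_i = (-9.7 + 1.3 − 0.5 − 11.3 − 4.3 + 11.0 − 12.3) / 7 = -3.6857%
Mean R_m = (-6.0 − 1.7 − 0.8 − 8.3 + 0.4 + 6.4 − 8.7) / 7 = -2.6714%
Σ(R_i − R̄_i)(R_m − R̄_m) = 256.9471  ⇒  Cov = 256.9471 / 6 = 42.8245
Σ(R_m − R̄_m)² = 175.2743  ⇒  Var(R_m) = 175.2743 / 6 = 29.2124
β = Cov / Var(R_m) = 42.8245 / 29.2124 = 1.4660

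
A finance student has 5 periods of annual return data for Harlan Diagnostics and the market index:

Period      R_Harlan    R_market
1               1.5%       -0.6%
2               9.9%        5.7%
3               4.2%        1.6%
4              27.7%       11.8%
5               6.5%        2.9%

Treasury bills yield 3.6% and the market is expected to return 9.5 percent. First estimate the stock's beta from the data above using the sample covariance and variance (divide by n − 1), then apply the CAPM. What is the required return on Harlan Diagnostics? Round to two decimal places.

16.17%

Mean R_i = (1.5 + 9.9 + 4.2 + 27.7 + 6.5) / 5 = 9.9600%
Mean R_m = (-0.6 + 5.7 + 1.6 + 11.8 + 2.9) / 5 = 4.2800%
Σ(R_i − R̄_i)(R_m − R̄_m) = 194.8160  ⇒  Cov = 194.8160 / 4 = 48.7040
Σ(R_m − R̄_m)² = 91.4680  ⇒  Var(R_m) = 91.4680 / 4 = 22.8670
β = Cov / Var(R_m) = 48.7040 / 22.8670 = 2.1299
MRP = 9.5% − 3.6% = 5.90%
E(R) = R_f + β × MRP = 3.6% + 2.1299 × 5.9% = 16.17%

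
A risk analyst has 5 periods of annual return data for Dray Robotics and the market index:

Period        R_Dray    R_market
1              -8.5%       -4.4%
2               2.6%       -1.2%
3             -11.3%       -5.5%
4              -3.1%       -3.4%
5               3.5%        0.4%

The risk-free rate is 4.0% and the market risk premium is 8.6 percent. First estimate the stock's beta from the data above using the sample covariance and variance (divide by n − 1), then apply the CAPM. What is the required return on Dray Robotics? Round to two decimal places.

26.80%

Mean R_i = (-8.5 + 2.6 − 11.3 − 3.1 + 3.5) / 5 = -3.3600%
Mean R_m = (-4.4 − 1.2 − 5.5 − 3.4 + 0.4) / 5 = -2.8200%
Σ(R_i − R̄_i)(R_m − R̄_m) = 60.9940  ⇒  Cov = 60.9940 / 4 = 15.2485
Σ(R_m − R̄_m)² = 23.0080  ⇒  Var(R_m) = 23.0080 / 4 = 5.7520
β = Cov / Var(R_m) = 15.2485 / 5.7520 = 2.6510
E(R) = R_f + β × MRP = 4.0% + 2.6510 × 8.6% = 26.80%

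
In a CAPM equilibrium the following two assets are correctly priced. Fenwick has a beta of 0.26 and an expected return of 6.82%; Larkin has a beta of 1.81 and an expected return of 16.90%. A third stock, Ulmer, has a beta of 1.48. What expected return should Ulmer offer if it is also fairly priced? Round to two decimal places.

MRP (SML slope) = (16.90% − 6.82%) / (1.81 − 0.26) = 10.08% / 1.55 = 6.5032%
R_f (intercept) = 6.82% − 0.26 × 6.5032% = 5.1292%
E(R_Ulmer) = R_f + β × MRP = 5.1292% + 1.48 × 6.5032% = 14.75%

14.75%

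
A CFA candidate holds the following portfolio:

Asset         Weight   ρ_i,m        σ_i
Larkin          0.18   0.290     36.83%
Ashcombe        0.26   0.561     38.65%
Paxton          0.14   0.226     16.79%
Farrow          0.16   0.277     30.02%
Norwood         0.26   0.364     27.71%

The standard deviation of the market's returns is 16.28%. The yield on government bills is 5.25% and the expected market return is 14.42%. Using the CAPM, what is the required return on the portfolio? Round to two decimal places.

12.03%

β_Larkin = 0.290 × 36.83% / 16.28% = 0.6561
β_Ashcombe = 0.561 × 38.65% / 16.28% = 1.3319
β_Paxton = 0.226 × 16.79% / 16.28% = 0.2331
β_Farrow = 0.277 × 30.02% / 16.28% = 0.5108
β_Norwood = 0.364 × 27.71% / 16.28% = 0.6196
β_P = Σ w_i β_i = 0.18×0.6561 + 0.26×1.3319 + 0.14×0.2331 + 0.16×0.5108 + 0.26×0.6196 = 0.7399
MRP = 14.42% − 5.25% = 9.17%
E(R_P) = R_f + β_P × MRP = 5.25% + 0.7399 × 9.17% = 12.03%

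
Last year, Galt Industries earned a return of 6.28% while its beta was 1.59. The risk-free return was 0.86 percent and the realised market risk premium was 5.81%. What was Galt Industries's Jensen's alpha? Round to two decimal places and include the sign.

CAPM benchmark = R_f + β(R_m − R_f) = 0.86% + 1.59 × 5.81% = 10.0979%
α = actual − benchmark = 6.28% − 10.0979% = -3.82%

-3.82%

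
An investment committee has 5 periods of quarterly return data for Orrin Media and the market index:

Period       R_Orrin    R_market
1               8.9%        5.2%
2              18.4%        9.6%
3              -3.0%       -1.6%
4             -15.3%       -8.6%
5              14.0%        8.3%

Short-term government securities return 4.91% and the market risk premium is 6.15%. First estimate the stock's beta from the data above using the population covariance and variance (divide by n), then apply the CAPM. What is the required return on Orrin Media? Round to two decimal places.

Mean R_i = (8.9 + 18.4 − 3.0 − 15.3 + 14.0) / 5 = 4.6000%
Mean R_m = (5.2 + 9.6 − 1.6 − 8.6 + 8.3) / 5 = 2.5800%
Σ(R_i − R̄_i)(R_m − R̄_m) = 416.1600  ⇒  Cov = 416.1600 / 5 = 83.2320
Σ(R_m − R̄_m)² = 231.3280  ⇒  Var(R_m) = 231.3280 / 5 = 46.2656
β = Cov / Var(R_m) = 83.2320 / 46.2656 = 1.7990
E(R) = R_f + β × MRP = 4.91% + 1.7990 × 6.15% = 15.97%

15.97%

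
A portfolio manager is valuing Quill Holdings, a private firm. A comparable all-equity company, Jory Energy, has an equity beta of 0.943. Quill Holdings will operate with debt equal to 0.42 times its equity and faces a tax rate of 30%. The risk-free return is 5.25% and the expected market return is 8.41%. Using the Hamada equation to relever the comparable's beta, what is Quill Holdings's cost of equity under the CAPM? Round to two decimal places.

9.11%

β_L = β_U × [1 + (1 − t)(D/E)] = 0.943 × [1 + (1 − 0.30) × 0.42]
    = 0.943 × [1 + 0.70 × 0.42] = 0.943 × 1.2940 = 1.2202
MRP = 8.41% − 5.25% = 3.16%
E(R) = R_f + β_L × MRP = 5.25% + 1.2202 × 3.16% = 9.11%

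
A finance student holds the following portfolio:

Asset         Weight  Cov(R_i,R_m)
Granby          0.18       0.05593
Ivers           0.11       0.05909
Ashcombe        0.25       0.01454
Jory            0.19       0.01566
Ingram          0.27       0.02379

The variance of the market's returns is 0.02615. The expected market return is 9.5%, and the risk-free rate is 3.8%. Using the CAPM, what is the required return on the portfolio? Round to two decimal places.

10.25%

β_Granby = 0.05593 / 0.02615 = 2.1388
β_Ivers = 0.05909 / 0.02615 = 2.2597
β_Ashcombe = 0.01454 / 0.02615 = 0.5560
β_Jory = 0.01566 / 0.02615 = 0.5989
β_Ingram = 0.02379 / 0.02615 = 0.9098
β_P = Σ w_i β_i = 0.18×2.1388 + 0.11×2.2597 + 0.25×0.5560 + 0.19×0.5989 + 0.27×0.9098 = 1.1320
MRP = 9.5% − 3.8% = 5.70%
E(R_P) = R_f + β_P × MRP = 3.8% + 1.1320 × 5.7% = 10.25%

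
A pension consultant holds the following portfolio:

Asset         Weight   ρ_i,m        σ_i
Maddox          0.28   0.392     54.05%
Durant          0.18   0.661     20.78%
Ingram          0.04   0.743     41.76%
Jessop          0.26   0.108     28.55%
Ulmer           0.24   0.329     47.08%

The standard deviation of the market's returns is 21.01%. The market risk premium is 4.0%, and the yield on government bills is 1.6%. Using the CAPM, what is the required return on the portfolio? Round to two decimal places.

4.30%

β_Maddox = 0.392 × 54.05% / 21.01% = 1.0085
β_Durant = 0.661 × 20.78% / 21.01% = 0.6538
β_Ingram = 0.743 × 41.76% / 21.01% = 1.4768
β_Jessop = 0.108 × 28.55% / 21.01% = 0.1468
β_Ulmer = 0.329 × 47.08% / 21.01% = 0.7372
β_P = Σ w_i β_i = 0.28×1.0085 + 0.18×0.6538 + 0.04×1.4768 + 0.26×0.1468 + 0.24×0.7372 = 0.6742
E(R_P) = R_f + β_P × MRP = 1.6% + 0.6742 × 4.0% = 4.30%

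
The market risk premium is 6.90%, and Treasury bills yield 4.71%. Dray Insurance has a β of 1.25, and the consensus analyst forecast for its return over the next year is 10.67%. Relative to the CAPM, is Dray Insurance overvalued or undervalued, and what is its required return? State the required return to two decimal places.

Required return = R_f + β·MRP = 4.71% + 1.25 × 6.90% = 13.34%
Forecast 10.67% < required 13.34% → the stock plots below the SML → overvalued.

Overvalued; required return 13.34%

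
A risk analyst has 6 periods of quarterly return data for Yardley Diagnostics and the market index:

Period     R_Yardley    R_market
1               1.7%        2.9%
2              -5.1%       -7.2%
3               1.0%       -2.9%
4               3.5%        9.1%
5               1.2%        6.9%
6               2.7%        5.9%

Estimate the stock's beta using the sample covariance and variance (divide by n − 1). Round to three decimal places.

Mean R_i = (1.7 − 5.1 + 1.0 + 3.5 + 1.2 + 2.7) / 6 = 0.8333%
Mean R_m = (2.9 − 7.2 − 2.9 + 9.1 + 6.9 + 5.9) / 6 = 2.4500%
Σ(R_i − R̄_i)(R_m − R̄_m) = 82.5600  ⇒  Cov = 82.5600 / 5 = 16.5120
Σ(R_m − R̄_m)² = 197.8750  ⇒  Var(R_m) = 197.8750 / 5 = 39.5750
β = Cov / Var(R_m) = 16.5120 / 39.5750 = 0.4172

0.417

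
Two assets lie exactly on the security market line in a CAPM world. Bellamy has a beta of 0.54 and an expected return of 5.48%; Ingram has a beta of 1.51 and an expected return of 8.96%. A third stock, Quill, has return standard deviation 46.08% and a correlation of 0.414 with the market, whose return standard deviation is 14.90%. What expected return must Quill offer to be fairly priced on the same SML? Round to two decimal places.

MRP = (8.96% − 5.48%) / (1.51 − 0.54) = 3.5876%
R_f = 5.48% − 0.54 × 3.5876% = 3.5427%
β_Quill = ρ·σ_i/σ_m = 0.414 × 46.08 / 14.90 = 1.2803
E(R_Quill) = R_f + β × MRP = 3.5427% + 1.2803 × 3.5876% = 8.14%

8.14%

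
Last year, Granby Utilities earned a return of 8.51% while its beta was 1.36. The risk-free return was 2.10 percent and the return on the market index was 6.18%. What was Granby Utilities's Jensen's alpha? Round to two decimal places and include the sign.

Market excess return = 6.18% − 2.10% = 4.08%
CAPM benchmark = R_f + β(R_m − R_f) = 2.10% + 1.36 × 4.08% = 7.6488%
α = actual − benchmark = 8.51% − 7.6488% = +0.86%

+0.86%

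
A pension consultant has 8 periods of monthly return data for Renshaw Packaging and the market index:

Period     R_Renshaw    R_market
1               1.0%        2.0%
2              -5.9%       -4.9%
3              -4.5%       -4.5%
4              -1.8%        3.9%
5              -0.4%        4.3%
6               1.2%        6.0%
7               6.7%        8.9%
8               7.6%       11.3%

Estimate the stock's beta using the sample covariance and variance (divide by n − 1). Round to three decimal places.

Mean R_i = (1.0 − 5.9 − 4.5 − 1.8 − 0.4 + 1.2 + 6.7 + 7.6) / 8 = 0.4875%
Mean R_m = (2.0 − 4.9 − 4.5 + 3.9 + 4.3 + 6.0 + 8.9 + 11.3) / 8 = 3.3750%
Σ(R_i − R̄_i)(R_m − R̄_m) = 181.9675  ⇒  Cov = 181.9675 / 7 = 25.9954
Σ(R_m − R̄_m)² = 233.7350  ⇒  Var(R_m) = 233.7350 / 7 = 33.3907
β = Cov / Var(R_m) = 25.9954 / 33.3907 = 0.7785

0.779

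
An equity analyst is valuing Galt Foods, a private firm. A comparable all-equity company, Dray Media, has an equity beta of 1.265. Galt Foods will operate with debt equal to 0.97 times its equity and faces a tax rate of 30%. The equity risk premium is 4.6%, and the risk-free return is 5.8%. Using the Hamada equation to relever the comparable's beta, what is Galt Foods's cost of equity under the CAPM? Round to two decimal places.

β_L = β_U × [1 + (1 − t)(D/E)] = 1.265 × [1 + (1 − 0.30) × 0.97]
    = 1.265 × [1 + 0.70 × 0.97] = 1.265 × 1.6790 = 2.1239
E(R) = R_f + β_L × MRP = 5.8% + 2.1239 × 4.6% = 15.57%

15.57%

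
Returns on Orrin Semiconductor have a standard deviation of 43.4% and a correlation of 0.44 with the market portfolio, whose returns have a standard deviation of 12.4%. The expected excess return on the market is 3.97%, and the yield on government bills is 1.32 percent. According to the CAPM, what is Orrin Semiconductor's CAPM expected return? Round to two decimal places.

7.43%

β = ρ × σ_i / σ_m = 0.44 × 43.4% / 12.4% = 1.5400
E(R) = 1.32% + 1.5400 × 3.97% = 7.43%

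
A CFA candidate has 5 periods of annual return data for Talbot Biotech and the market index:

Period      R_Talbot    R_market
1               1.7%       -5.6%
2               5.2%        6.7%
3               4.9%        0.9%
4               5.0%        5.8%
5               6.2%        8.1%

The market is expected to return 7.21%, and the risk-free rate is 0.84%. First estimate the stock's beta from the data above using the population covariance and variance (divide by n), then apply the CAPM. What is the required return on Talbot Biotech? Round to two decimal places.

Mean R_i = (1.7 + 5.2 + 4.9 + 5.0 + 6.2) / 5 = 4.6000%
Mean R_m = (-5.6 + 6.7 + 0.9 + 5.8 + 8.1) / 5 = 3.1800%
Σ(R_i − R̄_i)(R_m − R̄_m) = 35.8100  ⇒  Cov = 35.8100 / 5 = 7.1620
Σ(R_m − R̄_m)² = 125.7480  ⇒  Var(R_m) = 125.7480 / 5 = 25.1496
β = Cov / Var(R_m) = 7.1620 / 25.1496 = 0.2848
MRP = 7.21% − 0.84% = 6.37%
E(R) = R_f + β × MRP = 0.84% + 0.2848 × 6.37% = 2.65%

2.65%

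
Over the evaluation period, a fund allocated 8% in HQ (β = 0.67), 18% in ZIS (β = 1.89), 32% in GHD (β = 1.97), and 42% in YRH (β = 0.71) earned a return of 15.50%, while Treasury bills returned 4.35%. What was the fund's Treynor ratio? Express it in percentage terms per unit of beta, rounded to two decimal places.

β_P = 0.08×0.67 + 0.18×1.89 + 0.32×1.97 + 0.42×0.71 = 1.3224
Treynor = (R_P − R_f) / β_P = (15.50% − 4.35%) / 1.3224 = 11.15% / 1.3224 = 8.43%

8.43%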